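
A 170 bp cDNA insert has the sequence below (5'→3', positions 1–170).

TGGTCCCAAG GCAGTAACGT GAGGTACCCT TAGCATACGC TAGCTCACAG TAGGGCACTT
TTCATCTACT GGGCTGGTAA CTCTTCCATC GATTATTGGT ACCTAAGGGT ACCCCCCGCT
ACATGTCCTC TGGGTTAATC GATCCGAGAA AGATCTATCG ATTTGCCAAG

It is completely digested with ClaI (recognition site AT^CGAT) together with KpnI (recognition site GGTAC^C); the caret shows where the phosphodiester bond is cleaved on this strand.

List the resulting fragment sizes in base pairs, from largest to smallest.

62, 27, 27, 19, 13, 12, 10 bp

ClaI sites (ATCGAT) start at positions 88, 138, 157.
ClaI cuts after base 2 of each site, so after positions 89, 139, 158.
KpnI sites (GGTACC) start at positions 23, 98, 108.
KpnI cuts after base 5 of each site (before the last base), so after positions 27, 102, 112.
Combined cut positions: 27, 89, 102, 112, 139, 158.
Linear molecule, 6 cuts → 7 fragments:
  1–27 → 27 bp
  28–89 → 62 bp
  90–102 → 13 bp
  103–112 → 10 bp
  113–139 → 27 bp
  140–158 → 19 bp
  159–170 → 12 bp
Sorted largest to smallest: 62, 27, 27, 19, 13, 12, 10 bp.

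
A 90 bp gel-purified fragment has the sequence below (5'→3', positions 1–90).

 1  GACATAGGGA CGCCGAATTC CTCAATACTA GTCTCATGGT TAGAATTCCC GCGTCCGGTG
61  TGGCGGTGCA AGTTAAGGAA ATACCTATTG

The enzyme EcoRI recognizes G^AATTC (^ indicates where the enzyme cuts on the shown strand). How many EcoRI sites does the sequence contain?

GAATTC occurs starting at positions 15, 43.
EcoRI cuts at 2 sites.

2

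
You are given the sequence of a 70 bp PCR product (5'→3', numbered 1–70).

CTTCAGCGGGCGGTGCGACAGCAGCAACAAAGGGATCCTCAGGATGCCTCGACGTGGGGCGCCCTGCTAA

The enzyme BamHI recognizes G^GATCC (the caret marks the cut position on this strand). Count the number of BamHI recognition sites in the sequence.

1

GGATCC occurs starting at position 33.
BamHI cuts at 1 site.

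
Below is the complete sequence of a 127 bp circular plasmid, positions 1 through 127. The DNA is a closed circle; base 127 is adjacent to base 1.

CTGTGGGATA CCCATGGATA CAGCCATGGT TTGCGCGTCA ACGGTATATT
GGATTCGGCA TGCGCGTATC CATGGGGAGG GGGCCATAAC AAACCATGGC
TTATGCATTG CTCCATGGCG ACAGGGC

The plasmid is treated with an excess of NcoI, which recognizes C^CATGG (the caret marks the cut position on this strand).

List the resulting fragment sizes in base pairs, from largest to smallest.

46, 26, 24, 19, 12 bp

NcoI sites (CCATGG) start at positions 12, 24, 70, 94, 113.
NcoI cuts after the first base of each site, so after positions 12, 24, 70, 94, 113.
Circular molecule, 5 cuts → 5 fragments:
  13–24 → 12 bp
  25–70 → 46 bp
  71–94 → 24 bp
  95–113 → 19 bp
  114–127 then 1–12 → 14 + 12 = 26 bp
Sorted largest to smallest: 46, 26, 24, 19, 12 bp.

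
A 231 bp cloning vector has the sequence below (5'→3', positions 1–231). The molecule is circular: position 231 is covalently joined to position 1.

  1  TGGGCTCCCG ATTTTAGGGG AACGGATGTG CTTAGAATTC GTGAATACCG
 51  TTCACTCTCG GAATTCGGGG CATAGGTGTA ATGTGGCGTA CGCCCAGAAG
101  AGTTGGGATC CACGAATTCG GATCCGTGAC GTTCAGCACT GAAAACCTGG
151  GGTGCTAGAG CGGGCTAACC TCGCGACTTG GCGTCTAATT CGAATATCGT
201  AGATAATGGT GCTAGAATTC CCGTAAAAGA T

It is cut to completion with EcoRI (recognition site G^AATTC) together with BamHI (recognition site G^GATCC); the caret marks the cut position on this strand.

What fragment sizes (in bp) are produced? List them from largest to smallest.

95, 51, 45, 26, 8, 6 bp

EcoRI sites (GAATTC) start at positions 35, 61, 114, 215.
EcoRI cuts after the first base of each site, so after positions 35, 61, 114, 215.
BamHI sites (GGATCC) start at positions 106, 120.
BamHI cuts after the first base of each site, so after positions 106, 120.
Combined cut positions: 35, 61, 106, 114, 120, 215.
Circular molecule, 6 cuts → 6 fragments:
  36–61 → 26 bp
  62–106 → 45 bp
  107–114 → 8 bp
  115–120 → 6 bp
  121–215 → 95 bp
  216–231 then 1–35 → 16 + 35 = 51 bp
Sorted largest to smallest: 95, 51, 45, 26, 8, 6 bp.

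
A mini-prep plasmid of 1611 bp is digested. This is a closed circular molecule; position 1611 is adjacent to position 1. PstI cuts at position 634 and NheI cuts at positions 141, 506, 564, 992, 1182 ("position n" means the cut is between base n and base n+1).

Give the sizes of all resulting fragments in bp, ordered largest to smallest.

570, 365, 358, 190, 70, 58 bp

Combined cut positions (sorted): 141, 506, 564, 634, 992, 1182.
Circular molecule, 6 cuts → 6 fragments:
  506 − 141 = 365 bp
  564 − 506 = 58 bp
  634 − 564 = 70 bp
  992 − 634 = 358 bp
  1182 − 992 = 190 bp
  wrap: 1611 − 1182 + 141 = 570 bp
Sorted largest to smallest: 570, 365, 358, 190, 70, 58 bp.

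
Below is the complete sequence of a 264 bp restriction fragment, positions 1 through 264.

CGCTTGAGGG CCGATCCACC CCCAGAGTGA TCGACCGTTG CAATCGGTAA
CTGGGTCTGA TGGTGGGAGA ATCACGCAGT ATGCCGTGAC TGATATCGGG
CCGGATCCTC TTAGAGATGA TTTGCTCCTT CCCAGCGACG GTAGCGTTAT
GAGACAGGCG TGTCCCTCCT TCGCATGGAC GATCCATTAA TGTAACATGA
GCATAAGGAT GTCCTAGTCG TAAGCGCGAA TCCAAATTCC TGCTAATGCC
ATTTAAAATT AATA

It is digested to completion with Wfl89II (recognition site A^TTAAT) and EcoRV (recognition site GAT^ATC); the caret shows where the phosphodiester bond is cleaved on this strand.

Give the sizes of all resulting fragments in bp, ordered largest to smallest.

Wfl89II sites (ATTAAT) start at positions 186, 258.
Wfl89II cuts after the first base of each site, so after positions 186, 258.
The EcoRV site (GATATC) starts at position 92.
EcoRV cuts after base 3 of each site, so after position 94.
Combined cut positions: 94, 186, 258.
Linear molecule, 3 cuts → 4 fragments:
  1–94 → 94 bp
  95–186 → 92 bp
  187–258 → 72 bp
  259–264 → 6 bp
Sorted largest to smallest: 94, 92, 72, 6 bp.

94, 92, 72, 6 bp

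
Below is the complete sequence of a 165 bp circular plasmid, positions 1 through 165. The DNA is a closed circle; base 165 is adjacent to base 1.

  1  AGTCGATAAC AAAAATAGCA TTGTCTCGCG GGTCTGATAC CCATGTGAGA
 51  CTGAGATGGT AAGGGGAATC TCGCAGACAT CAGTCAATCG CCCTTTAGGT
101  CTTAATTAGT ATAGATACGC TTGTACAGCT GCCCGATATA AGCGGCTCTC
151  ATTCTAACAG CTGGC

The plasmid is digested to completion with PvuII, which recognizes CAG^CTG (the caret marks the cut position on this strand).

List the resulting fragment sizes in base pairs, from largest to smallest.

PvuII sites (CAGCTG) start at positions 126, 158.
PvuII cuts after base 3 of each site, so after positions 128, 160.
Circular molecule, 2 cuts → 2 fragments:
  129–160 → 32 bp
  161–165 then 1–128 → 5 + 128 = 133 bp
Sorted largest to smallest: 133, 32 bp.

133, 32 bp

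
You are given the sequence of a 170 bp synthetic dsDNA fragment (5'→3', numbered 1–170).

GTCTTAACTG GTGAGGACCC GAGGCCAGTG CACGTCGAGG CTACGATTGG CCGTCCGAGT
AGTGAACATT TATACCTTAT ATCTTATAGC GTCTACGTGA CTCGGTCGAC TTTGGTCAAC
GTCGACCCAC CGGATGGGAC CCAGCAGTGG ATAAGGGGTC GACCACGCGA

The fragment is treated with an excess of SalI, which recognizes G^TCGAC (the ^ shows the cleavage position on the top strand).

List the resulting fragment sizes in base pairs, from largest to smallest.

SalI sites (GTCGAC) start at positions 105, 121, 158.
SalI cuts after the first base of each site, so after positions 105, 121, 158.
Linear molecule, 3 cuts → 4 fragments:
  1–105 → 105 bp
  106–121 → 16 bp
  122–158 → 37 bp
  159–170 → 12 bp
Sorted largest to smallest: 105, 37, 16, 12 bp.

105, 37, 16, 12 bp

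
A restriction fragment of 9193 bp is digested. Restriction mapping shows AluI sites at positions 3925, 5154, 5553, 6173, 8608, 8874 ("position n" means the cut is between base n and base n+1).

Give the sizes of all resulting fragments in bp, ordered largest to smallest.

3925, 2435, 1229, 620, 399, 319, 266 bp

Linear molecule, 6 cuts → 7 fragments:
  3925 − 0 = 3925 bp
  5154 − 3925 = 1229 bp
  5553 − 5154 = 399 bp
  6173 − 5553 = 620 bp
  8608 − 6173 = 2435 bp
  8874 − 8608 = 266 bp
  9193 − 8874 = 319 bp
Sorted largest to smallest: 3925, 2435, 1229, 620, 399, 319, 266 bp.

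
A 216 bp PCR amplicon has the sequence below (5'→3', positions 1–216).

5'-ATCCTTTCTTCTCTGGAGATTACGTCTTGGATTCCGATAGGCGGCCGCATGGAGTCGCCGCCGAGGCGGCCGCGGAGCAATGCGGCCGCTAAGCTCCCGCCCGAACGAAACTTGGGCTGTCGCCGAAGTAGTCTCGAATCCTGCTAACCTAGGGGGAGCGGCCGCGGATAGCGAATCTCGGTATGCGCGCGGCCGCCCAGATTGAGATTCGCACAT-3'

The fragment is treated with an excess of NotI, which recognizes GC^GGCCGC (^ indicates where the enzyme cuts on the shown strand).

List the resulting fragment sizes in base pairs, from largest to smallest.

NotI sites (GCGGCCGC) start at positions 41, 66, 82, 158, 189.
NotI cuts after base 2 of each site, so after positions 42, 67, 83, 159, 190.
Linear molecule, 5 cuts → 6 fragments:
  1–42 → 42 bp
  43–67 → 25 bp
  68–83 → 16 bp
  84–159 → 76 bp
  160–190 → 31 bp
  191–216 → 26 bp
Sorted largest to smallest: 76, 42, 31, 26, 25, 16 bp.

76, 42, 31, 26, 25, 16 bp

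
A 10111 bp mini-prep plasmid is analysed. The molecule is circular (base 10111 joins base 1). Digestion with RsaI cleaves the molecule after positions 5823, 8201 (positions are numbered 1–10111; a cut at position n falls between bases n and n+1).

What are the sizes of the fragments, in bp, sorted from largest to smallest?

Circular molecule, 2 cuts → 2 fragments:
  8201 − 5823 = 2378 bp
  wrap: 10111 − 8201 + 5823 = 7733 bp
Sorted largest to smallest: 7733, 2378 bp.

7733, 2378 bp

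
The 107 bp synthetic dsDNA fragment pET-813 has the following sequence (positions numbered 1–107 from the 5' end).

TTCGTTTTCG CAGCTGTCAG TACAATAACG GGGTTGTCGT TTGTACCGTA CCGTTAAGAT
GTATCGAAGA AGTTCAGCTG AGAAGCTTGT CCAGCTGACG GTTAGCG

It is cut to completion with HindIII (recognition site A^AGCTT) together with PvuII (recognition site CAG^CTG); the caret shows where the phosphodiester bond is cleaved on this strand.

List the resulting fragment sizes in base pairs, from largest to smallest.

64, 13, 13, 11, 6 bp

The HindIII site (AAGCTT) starts at position 83.
HindIII cuts after the first base of each site, so after position 83.
PvuII sites (CAGCTG) start at positions 11, 75, 92.
PvuII cuts after base 3 of each site, so after positions 13, 77, 94.
Combined cut positions: 13, 77, 83, 94.
Linear molecule, 4 cuts → 5 fragments:
  1–13 → 13 bp
  14–77 → 64 bp
  78–83 → 6 bp
  84–94 → 11 bp
  95–107 → 13 bp
Sorted largest to smallest: 64, 13, 13, 11, 6 bp.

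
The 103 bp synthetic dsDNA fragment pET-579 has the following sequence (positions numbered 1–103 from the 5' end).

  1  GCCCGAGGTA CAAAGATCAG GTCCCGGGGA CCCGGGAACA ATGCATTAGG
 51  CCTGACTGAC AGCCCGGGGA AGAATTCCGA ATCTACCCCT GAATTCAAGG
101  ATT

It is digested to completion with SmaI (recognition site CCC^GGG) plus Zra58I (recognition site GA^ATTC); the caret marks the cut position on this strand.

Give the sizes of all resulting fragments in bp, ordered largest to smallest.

SmaI sites (CCCGGG) start at positions 23, 31, 63.
SmaI cuts after base 3 of each site, so after positions 25, 33, 65.
Zra58I sites (GAATTC) start at positions 72, 91.
Zra58I cuts after base 2 of each site, so after positions 73, 92.
Combined cut positions: 25, 33, 65, 73, 92.
Linear molecule, 5 cuts → 6 fragments:
  1–25 → 25 bp
  26–33 → 8 bp
  34–65 → 32 bp
  66–73 → 8 bp
  74–92 → 19 bp
  93–103 → 11 bp
Sorted largest to smallest: 32, 25, 19, 11, 8, 8 bp.

32, 25, 19, 11, 8, 8 bp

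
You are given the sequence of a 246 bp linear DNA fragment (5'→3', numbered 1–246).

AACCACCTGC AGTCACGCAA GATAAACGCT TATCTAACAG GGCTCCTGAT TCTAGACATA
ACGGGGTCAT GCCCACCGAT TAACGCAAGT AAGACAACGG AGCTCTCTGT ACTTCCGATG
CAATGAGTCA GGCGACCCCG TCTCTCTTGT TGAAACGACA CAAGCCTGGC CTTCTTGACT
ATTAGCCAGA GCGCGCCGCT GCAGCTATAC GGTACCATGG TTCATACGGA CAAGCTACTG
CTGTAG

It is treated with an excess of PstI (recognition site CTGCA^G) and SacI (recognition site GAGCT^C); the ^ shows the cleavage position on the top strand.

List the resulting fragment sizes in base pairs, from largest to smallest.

99, 93, 43, 11 bp

PstI sites (CTGCAG) start at positions 7, 199.
PstI cuts after base 5 of each site (before the last base), so after positions 11, 203.
The SacI site (GAGCTC) starts at position 100.
SacI cuts after base 5 of each site (before the last base), so after position 104.
Combined cut positions: 11, 104, 203.
Linear molecule, 3 cuts → 4 fragments:
  1–11 → 11 bp
  12–104 → 93 bp
  105–203 → 99 bp
  204–246 → 43 bp
Sorted largest to smallest: 99, 93, 43, 11 bp.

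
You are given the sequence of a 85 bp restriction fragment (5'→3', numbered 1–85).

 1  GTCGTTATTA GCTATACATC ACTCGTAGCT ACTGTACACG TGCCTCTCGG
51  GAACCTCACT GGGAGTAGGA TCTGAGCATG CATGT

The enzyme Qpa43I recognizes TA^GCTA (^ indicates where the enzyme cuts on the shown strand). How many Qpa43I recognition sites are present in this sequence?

2

TAGCTA occurs starting at positions 9, 26.
Qpa43I cuts at 2 sites.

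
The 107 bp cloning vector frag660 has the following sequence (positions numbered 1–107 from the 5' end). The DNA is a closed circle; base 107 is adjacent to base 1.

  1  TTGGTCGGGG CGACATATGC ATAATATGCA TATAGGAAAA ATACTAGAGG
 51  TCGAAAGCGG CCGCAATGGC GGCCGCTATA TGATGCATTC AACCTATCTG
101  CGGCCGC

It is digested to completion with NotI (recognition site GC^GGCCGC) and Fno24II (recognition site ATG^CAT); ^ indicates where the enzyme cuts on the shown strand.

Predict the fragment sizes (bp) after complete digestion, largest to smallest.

30, 25, 16, 15, 12, 9 bp

NotI sites (GCGGCCGC) start at positions 57, 69, 100.
NotI cuts after base 2 of each site, so after positions 58, 70, 101.
Fno24II sites (ATGCAT) start at positions 17, 26, 83.
Fno24II cuts after base 3 of each site, so after positions 19, 28, 85.
Combined cut positions: 19, 28, 58, 70, 85, 101.
Circular molecule, 6 cuts → 6 fragments:
  20–28 → 9 bp
  29–58 → 30 bp
  59–70 → 12 bp
  71–85 → 15 bp
  86–101 → 16 bp
  102–107 then 1–19 → 6 + 19 = 25 bp
Sorted largest to smallest: 30, 25, 16, 15, 12, 9 bp.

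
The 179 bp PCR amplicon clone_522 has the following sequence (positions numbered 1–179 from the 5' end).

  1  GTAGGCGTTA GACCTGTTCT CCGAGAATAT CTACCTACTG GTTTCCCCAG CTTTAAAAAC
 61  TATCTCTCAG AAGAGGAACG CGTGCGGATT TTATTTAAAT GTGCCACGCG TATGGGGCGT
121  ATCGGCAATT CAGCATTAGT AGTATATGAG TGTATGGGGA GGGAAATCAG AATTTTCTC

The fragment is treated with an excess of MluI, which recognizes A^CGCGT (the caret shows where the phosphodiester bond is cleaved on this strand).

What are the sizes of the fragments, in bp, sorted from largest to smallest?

78, 73, 28 bp

MluI sites (ACGCGT) start at positions 78, 106.
MluI cuts after the first base of each site, so after positions 78, 106.
Linear molecule, 2 cuts → 3 fragments:
  1–78 → 78 bp
  79–106 → 28 bp
  107–179 → 73 bp
Sorted largest to smallest: 78, 73, 28 bp.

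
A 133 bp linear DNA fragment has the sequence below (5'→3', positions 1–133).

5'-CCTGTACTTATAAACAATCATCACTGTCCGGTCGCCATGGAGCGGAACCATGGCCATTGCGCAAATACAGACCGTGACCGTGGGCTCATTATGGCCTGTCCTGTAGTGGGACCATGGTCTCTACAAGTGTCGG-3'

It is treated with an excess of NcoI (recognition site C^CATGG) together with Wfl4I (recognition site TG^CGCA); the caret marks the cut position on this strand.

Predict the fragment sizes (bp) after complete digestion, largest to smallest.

53, 35, 21, 13, 11 bp

NcoI sites (CCATGG) start at positions 35, 48, 112.
NcoI cuts after the first base of each site, so after positions 35, 48, 112.
The Wfl4I site (TGCGCA) starts at position 58.
Wfl4I cuts after base 2 of each site, so after position 59.
Combined cut positions: 35, 48, 59, 112.
Linear molecule, 4 cuts → 5 fragments:
  1–35 → 35 bp
  36–48 → 13 bp
  49–59 → 11 bp
  60–112 → 53 bp
  113–133 → 21 bp
Sorted largest to smallest: 53, 35, 21, 13, 11 bp.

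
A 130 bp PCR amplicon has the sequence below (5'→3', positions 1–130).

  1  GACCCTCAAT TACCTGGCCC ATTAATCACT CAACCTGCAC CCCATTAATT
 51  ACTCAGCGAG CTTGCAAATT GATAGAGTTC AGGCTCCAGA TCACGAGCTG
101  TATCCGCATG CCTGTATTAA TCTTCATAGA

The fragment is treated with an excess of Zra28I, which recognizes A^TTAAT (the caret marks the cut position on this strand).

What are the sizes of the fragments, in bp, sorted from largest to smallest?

72, 23, 21, 14 bp

Zra28I sites (ATTAAT) start at positions 21, 44, 116.
Zra28I cuts after the first base of each site, so after positions 21, 44, 116.
Linear molecule, 3 cuts → 4 fragments:
  1–21 → 21 bp
  22–44 → 23 bp
  45–116 → 72 bp
  117–130 → 14 bp
Sorted largest to smallest: 72, 23, 21, 14 bp.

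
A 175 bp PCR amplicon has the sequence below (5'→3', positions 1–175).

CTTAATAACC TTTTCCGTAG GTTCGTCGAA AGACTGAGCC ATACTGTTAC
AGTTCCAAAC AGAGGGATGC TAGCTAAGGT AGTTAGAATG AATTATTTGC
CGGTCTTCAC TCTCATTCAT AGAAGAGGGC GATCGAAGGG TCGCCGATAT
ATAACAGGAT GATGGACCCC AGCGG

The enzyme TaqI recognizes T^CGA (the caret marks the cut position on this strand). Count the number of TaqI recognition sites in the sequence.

TCGA occurs starting at positions 26, 133.
TaqI cuts at 2 sites.

2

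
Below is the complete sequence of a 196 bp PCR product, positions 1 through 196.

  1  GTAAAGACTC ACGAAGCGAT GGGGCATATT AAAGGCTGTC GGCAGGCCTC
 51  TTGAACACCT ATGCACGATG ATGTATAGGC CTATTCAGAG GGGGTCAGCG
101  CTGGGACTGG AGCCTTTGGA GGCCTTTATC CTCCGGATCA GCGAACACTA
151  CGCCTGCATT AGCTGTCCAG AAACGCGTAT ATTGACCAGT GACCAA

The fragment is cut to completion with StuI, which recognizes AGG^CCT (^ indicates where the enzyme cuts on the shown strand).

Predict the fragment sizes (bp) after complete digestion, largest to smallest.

74, 46, 43, 33 bp

StuI sites (AGGCCT) start at positions 44, 77, 120.
StuI cuts after base 3 of each site, so after positions 46, 79, 122.
Linear molecule, 3 cuts → 4 fragments:
  1–46 → 46 bp
  47–79 → 33 bp
  80–122 → 43 bp
  123–196 → 74 bp
Sorted largest to smallest: 74, 46, 43, 33 bp.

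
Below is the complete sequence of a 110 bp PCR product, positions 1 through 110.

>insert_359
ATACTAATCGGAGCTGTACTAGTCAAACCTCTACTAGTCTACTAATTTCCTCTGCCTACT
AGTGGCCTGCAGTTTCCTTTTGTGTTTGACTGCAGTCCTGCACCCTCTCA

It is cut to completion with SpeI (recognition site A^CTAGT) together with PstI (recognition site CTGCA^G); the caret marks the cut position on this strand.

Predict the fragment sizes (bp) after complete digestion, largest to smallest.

SpeI sites (ACTAGT) start at positions 18, 33, 58.
SpeI cuts after the first base of each site, so after positions 18, 33, 58.
PstI sites (CTGCAG) start at positions 67, 90.
PstI cuts after base 5 of each site (before the last base), so after positions 71, 94.
Combined cut positions: 18, 33, 58, 71, 94.
Linear molecule, 5 cuts → 6 fragments:
  1–18 → 18 bp
  19–33 → 15 bp
  34–58 → 25 bp
  59–71 → 13 bp
  72–94 → 23 bp
  95–110 → 16 bp
Sorted largest to smallest: 25, 23, 18, 16, 15, 13 bp.

25, 23, 18, 16, 15, 13 bp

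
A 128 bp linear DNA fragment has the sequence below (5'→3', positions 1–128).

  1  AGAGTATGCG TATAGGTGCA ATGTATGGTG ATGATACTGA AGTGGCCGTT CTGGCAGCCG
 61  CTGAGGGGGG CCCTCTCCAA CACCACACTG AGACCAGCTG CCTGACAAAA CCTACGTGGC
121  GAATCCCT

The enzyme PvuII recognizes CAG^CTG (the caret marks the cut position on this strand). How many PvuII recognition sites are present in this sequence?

CAGCTG occurs starting at position 95.
PvuII cuts at 1 site.

1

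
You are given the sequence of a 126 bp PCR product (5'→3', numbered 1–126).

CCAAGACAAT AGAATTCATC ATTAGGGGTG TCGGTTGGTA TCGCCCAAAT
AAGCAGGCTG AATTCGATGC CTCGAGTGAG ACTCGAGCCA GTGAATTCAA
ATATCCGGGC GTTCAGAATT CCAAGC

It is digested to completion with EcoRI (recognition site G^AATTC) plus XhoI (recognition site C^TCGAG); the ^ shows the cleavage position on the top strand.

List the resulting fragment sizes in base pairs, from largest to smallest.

48, 23, 12, 11, 11, 11, 10 bp

EcoRI sites (GAATTC) start at positions 12, 60, 93, 116.
EcoRI cuts after the first base of each site, so after positions 12, 60, 93, 116.
XhoI sites (CTCGAG) start at positions 71, 82.
XhoI cuts after the first base of each site, so after positions 71, 82.
Combined cut positions: 12, 60, 71, 82, 93, 116.
Linear molecule, 6 cuts → 7 fragments:
  1–12 → 12 bp
  13–60 → 48 bp
  61–71 → 11 bp
  72–82 → 11 bp
  83–93 → 11 bp
  94–116 → 23 bp
  117–126 → 10 bp
Sorted largest to smallest: 48, 23, 12, 11, 11, 11, 10 bp.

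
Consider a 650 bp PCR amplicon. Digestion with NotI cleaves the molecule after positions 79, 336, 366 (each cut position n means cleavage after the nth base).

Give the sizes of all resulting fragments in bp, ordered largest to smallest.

Linear molecule, 3 cuts → 4 fragments:
  79 − 0 = 79 bp
  336 − 79 = 257 bp
  366 − 336 = 30 bp
  650 − 366 = 284 bp
Sorted largest to smallest: 284, 257, 79, 30 bp.

284, 257, 79, 30 bp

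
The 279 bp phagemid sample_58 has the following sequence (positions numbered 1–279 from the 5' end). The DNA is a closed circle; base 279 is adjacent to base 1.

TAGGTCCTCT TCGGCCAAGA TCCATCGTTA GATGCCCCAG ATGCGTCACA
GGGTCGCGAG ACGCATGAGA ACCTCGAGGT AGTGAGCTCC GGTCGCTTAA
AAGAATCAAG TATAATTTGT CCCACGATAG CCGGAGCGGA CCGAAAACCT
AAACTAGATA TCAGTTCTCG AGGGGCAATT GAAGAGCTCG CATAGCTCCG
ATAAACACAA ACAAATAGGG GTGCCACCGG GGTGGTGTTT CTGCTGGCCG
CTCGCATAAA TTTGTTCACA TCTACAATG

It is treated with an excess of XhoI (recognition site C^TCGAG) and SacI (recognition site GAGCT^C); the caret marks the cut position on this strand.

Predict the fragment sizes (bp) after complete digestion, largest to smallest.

XhoI sites (CTCGAG) start at positions 73, 167.
XhoI cuts after the first base of each site, so after positions 73, 167.
SacI sites (GAGCTC) start at positions 84, 184.
SacI cuts after base 5 of each site (before the last base), so after positions 88, 188.
Combined cut positions: 73, 88, 167, 188.
Circular molecule, 4 cuts → 4 fragments:
  74–88 → 15 bp
  89–167 → 79 bp
  168–188 → 21 bp
  189–279 then 1–73 → 91 + 73 = 164 bp
Sorted largest to smallest: 164, 79, 21, 15 bp.

164, 79, 21, 15 bp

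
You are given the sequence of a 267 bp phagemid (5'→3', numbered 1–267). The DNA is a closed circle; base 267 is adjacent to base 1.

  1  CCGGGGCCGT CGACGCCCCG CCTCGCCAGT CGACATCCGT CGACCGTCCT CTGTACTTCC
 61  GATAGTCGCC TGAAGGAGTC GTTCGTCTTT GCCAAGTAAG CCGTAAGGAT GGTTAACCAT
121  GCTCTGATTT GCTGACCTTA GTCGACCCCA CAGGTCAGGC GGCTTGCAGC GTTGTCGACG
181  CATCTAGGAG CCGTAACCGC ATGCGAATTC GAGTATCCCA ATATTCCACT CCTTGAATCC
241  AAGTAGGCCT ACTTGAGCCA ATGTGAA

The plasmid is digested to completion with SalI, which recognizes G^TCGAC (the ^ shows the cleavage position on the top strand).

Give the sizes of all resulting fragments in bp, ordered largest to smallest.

102, 102, 33, 20, 10 bp

SalI sites (GTCGAC) start at positions 9, 29, 39, 141, 174.
SalI cuts after the first base of each site, so after positions 9, 29, 39, 141, 174.
Circular molecule, 5 cuts → 5 fragments:
  10–29 → 20 bp
  30–39 → 10 bp
  40–141 → 102 bp
  142–174 → 33 bp
  175–267 then 1–9 → 93 + 9 = 102 bp
Sorted largest to smallest: 102, 102, 33, 20, 10 bp.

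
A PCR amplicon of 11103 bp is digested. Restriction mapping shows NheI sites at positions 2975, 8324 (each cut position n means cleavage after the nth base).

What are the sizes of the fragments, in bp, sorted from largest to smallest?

5349, 2975, 2779 bp

Linear molecule, 2 cuts → 3 fragments:
  2975 − 0 = 2975 bp
  8324 − 2975 = 5349 bp
  11103 − 8324 = 2779 bp
Sorted largest to smallest: 5349, 2975, 2779 bp.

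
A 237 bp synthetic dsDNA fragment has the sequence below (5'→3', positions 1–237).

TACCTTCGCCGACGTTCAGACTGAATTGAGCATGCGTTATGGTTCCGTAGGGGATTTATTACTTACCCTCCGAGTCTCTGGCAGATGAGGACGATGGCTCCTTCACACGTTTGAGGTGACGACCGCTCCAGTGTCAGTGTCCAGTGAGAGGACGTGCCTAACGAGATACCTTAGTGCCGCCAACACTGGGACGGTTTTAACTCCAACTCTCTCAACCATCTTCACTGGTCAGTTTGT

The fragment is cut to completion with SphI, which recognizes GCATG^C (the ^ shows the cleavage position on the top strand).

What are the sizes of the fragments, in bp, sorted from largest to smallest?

The SphI site (GCATGC) starts at position 30.
SphI cuts after base 5 of each site (before the last base), so after position 34.
Linear molecule, 1 cut → 2 fragments:
  1–34 → 34 bp
  35–237 → 203 bp
Sorted largest to smallest: 203, 34 bp.

203, 34 bp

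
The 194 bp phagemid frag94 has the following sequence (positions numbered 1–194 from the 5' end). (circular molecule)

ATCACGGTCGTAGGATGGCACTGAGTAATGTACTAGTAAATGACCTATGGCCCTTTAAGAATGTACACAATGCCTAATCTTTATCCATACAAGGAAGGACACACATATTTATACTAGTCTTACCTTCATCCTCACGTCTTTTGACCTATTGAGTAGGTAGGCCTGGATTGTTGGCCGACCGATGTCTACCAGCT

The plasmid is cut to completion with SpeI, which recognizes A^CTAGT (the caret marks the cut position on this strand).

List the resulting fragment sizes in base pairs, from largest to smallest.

SpeI sites (ACTAGT) start at positions 32, 113.
SpeI cuts after the first base of each site, so after positions 32, 113.
Circular molecule, 2 cuts → 2 fragments:
  33–113 → 81 bp
  114–194 then 1–32 → 81 + 32 = 113 bp
Sorted largest to smallest: 113, 81 bp.

113, 81 bp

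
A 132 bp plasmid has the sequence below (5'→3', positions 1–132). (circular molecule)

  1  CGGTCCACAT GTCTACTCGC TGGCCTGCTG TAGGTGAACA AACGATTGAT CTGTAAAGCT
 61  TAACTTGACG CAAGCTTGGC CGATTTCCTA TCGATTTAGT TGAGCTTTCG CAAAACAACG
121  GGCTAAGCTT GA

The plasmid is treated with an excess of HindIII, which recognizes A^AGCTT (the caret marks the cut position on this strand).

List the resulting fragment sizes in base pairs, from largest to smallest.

HindIII sites (AAGCTT) start at positions 56, 72, 125.
HindIII cuts after the first base of each site, so after positions 56, 72, 125.
Circular molecule, 3 cuts → 3 fragments:
  57–72 → 16 bp
  73–125 → 53 bp
  126–132 then 1–56 → 7 + 56 = 63 bp
Sorted largest to smallest: 63, 53, 16 bp.

63, 53, 16 bp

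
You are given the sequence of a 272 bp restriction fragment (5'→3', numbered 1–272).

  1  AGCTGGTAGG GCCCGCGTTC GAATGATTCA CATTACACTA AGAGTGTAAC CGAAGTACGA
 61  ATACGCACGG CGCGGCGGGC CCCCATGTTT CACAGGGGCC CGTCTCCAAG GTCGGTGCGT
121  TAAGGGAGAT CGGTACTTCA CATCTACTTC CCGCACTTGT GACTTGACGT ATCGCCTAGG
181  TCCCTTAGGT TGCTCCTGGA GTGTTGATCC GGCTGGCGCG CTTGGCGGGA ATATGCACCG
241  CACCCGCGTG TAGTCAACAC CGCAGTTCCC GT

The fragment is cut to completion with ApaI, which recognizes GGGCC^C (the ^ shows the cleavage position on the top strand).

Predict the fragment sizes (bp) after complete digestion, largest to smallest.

ApaI sites (GGGCCC) start at positions 9, 77, 96.
ApaI cuts after base 5 of each site (before the last base), so after positions 13, 81, 100.
Linear molecule, 3 cuts → 4 fragments:
  1–13 → 13 bp
  14–81 → 68 bp
  82–100 → 19 bp
  101–272 → 172 bp
Sorted largest to smallest: 172, 68, 19, 13 bp.

172, 68, 19, 13 bp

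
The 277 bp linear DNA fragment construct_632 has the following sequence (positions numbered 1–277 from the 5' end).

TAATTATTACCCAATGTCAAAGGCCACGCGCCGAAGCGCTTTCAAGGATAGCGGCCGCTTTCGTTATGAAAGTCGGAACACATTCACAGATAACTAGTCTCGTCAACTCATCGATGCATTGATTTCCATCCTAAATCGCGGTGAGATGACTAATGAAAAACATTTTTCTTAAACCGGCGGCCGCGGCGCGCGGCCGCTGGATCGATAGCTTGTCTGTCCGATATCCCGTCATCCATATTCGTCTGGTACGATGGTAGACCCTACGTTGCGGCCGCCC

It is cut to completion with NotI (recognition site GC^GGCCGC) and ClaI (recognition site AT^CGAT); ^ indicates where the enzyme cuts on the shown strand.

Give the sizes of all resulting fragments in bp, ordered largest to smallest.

67, 67, 59, 52, 13, 11, 8 bp

NotI sites (GCGGCCGC) start at positions 51, 177, 190, 268.
NotI cuts after base 2 of each site, so after positions 52, 178, 191, 269.
ClaI sites (ATCGAT) start at positions 110, 201.
ClaI cuts after base 2 of each site, so after positions 111, 202.
Combined cut positions: 52, 111, 178, 191, 202, 269.
Linear molecule, 6 cuts → 7 fragments:
  1–52 → 52 bp
  53–111 → 59 bp
  112–178 → 67 bp
  179–191 → 13 bp
  192–202 → 11 bp
  203–269 → 67 bp
  270–277 → 8 bp
Sorted largest to smallest: 67, 67, 59, 52, 13, 11, 8 bp.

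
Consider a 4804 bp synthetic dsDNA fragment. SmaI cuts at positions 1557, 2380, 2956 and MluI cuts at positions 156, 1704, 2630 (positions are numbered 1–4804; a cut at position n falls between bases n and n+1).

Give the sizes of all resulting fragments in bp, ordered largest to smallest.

1848, 1401, 676, 326, 250, 156, 147 bp

Combined cut positions (sorted): 156, 1557, 1704, 2380, 2630, 2956.
Linear molecule, 6 cuts → 7 fragments:
  156 − 0 = 156 bp
  1557 − 156 = 1401 bp
  1704 − 1557 = 147 bp
  2380 − 1704 = 676 bp
  2630 − 2380 = 250 bp
  2956 − 2630 = 326 bp
  4804 − 2956 = 1848 bp
Sorted largest to smallest: 1848, 1401, 676, 326, 250, 156, 147 bp.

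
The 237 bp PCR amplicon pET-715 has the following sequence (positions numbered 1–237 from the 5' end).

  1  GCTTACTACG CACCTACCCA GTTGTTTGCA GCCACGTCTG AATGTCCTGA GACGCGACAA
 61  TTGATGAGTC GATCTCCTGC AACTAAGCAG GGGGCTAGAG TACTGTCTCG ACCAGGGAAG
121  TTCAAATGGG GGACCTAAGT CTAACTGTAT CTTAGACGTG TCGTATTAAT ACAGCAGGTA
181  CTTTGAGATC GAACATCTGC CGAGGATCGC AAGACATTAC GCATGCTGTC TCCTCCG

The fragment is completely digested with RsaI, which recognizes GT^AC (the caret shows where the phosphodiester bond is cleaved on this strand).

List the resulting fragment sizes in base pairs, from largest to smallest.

RsaI sites (GTAC) start at positions 100, 178.
RsaI cuts after base 2 of each site, so after positions 101, 179.
Linear molecule, 2 cuts → 3 fragments:
  1–101 → 101 bp
  102–179 → 78 bp
  180–237 → 58 bp
Sorted largest to smallest: 101, 78, 58 bp.

101, 78, 58 bp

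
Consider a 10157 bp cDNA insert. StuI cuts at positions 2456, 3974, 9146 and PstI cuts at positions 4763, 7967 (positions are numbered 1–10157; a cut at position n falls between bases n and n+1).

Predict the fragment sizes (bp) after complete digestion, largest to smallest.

Combined cut positions (sorted): 2456, 3974, 4763, 7967, 9146.
Linear molecule, 5 cuts → 6 fragments:
  2456 − 0 = 2456 bp
  3974 − 2456 = 1518 bp
  4763 − 3974 = 789 bp
  7967 − 4763 = 3204 bp
  9146 − 7967 = 1179 bp
  10157 − 9146 = 1011 bp
Sorted largest to smallest: 3204, 2456, 1518, 1179, 1011, 789 bp.

3204, 2456, 1518, 1179, 1011, 789 bp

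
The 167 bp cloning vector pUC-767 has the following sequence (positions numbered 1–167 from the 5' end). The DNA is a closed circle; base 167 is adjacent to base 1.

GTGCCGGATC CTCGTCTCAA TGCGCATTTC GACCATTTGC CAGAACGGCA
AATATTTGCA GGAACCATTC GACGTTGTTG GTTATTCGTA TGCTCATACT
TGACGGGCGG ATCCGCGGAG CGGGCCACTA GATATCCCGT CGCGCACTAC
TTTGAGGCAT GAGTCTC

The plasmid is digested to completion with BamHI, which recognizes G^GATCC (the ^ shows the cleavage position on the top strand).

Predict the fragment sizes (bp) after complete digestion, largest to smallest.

103, 64 bp

BamHI sites (GGATCC) start at positions 6, 109.
BamHI cuts after the first base of each site, so after positions 6, 109.
Circular molecule, 2 cuts → 2 fragments:
  7–109 → 103 bp
  110–167 then 1–6 → 58 + 6 = 64 bp
Sorted largest to smallest: 103, 64 bp.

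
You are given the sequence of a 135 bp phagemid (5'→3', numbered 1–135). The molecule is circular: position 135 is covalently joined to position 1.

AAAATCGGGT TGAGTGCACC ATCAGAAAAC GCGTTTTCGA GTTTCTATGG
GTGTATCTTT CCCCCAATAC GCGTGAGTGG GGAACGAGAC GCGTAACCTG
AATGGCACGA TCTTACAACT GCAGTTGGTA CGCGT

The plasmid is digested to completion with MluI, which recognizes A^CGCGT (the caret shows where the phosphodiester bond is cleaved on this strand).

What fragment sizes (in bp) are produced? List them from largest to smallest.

MluI sites (ACGCGT) start at positions 29, 69, 89, 130.
MluI cuts after the first base of each site, so after positions 29, 69, 89, 130.
Circular molecule, 4 cuts → 4 fragments:
  30–69 → 40 bp
  70–89 → 20 bp
  90–130 → 41 bp
  131–135 then 1–29 → 5 + 29 = 34 bp
Sorted largest to smallest: 41, 40, 34, 20 bp.

41, 40, 34, 20 bp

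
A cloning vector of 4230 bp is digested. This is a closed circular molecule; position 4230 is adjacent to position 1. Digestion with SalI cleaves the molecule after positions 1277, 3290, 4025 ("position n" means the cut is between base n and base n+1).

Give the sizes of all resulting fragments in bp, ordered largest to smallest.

Circular molecule, 3 cuts → 3 fragments:
  3290 − 1277 = 2013 bp
  4025 − 3290 = 735 bp
  wrap: 4230 − 4025 + 1277 = 1482 bp
Sorted largest to smallest: 2013, 1482, 735 bp.

2013, 1482, 735 bp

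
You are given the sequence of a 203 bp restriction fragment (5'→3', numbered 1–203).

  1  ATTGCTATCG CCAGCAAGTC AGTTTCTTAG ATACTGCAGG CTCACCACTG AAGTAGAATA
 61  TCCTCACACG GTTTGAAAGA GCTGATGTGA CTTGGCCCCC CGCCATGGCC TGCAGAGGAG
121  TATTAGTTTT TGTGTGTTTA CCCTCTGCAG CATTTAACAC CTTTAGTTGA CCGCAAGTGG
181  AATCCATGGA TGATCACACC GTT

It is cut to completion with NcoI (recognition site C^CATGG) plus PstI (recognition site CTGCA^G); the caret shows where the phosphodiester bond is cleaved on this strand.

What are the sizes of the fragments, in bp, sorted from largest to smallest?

NcoI sites (CCATGG) start at positions 103, 184.
NcoI cuts after the first base of each site, so after positions 103, 184.
PstI sites (CTGCAG) start at positions 34, 110, 145.
PstI cuts after base 5 of each site (before the last base), so after positions 38, 114, 149.
Combined cut positions: 38, 103, 114, 149, 184.
Linear molecule, 5 cuts → 6 fragments:
  1–38 → 38 bp
  39–103 → 65 bp
  104–114 → 11 bp
  115–149 → 35 bp
  150–184 → 35 bp
  185–203 → 19 bp
Sorted largest to smallest: 65, 38, 35, 35, 19, 11 bp.

65, 38, 35, 35, 19, 11 bp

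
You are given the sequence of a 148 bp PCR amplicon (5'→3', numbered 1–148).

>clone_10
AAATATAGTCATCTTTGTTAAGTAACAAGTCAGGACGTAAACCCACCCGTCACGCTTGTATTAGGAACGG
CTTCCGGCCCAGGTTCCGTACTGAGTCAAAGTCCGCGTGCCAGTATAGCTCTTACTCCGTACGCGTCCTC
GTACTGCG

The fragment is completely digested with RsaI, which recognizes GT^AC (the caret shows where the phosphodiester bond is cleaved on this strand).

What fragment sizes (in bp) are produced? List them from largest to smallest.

RsaI sites (GTAC) start at positions 88, 129, 141.
RsaI cuts after base 2 of each site, so after positions 89, 130, 142.
Linear molecule, 3 cuts → 4 fragments:
  1–89 → 89 bp
  90–130 → 41 bp
  131–142 → 12 bp
  143–148 → 6 bp
Sorted largest to smallest: 89, 41, 12, 6 bp.

89, 41, 12, 6 bp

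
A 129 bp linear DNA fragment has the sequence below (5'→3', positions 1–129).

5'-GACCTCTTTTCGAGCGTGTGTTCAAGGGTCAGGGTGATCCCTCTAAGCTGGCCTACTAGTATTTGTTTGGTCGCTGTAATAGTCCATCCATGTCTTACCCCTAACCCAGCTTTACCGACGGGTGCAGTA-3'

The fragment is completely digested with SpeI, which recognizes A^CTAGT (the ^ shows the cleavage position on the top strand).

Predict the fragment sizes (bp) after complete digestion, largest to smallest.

74, 55 bp

The SpeI site (ACTAGT) starts at position 55.
SpeI cuts after the first base of each site, so after position 55.
Linear molecule, 1 cut → 2 fragments:
  1–55 → 55 bp
  56–129 → 74 bp
Sorted largest to smallest: 74, 55 bp.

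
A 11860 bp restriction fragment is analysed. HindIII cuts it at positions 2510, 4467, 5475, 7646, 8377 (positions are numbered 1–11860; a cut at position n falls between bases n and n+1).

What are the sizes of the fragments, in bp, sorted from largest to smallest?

3483, 2510, 2171, 1957, 1008, 731 bp

Linear molecule, 5 cuts → 6 fragments:
  2510 − 0 = 2510 bp
  4467 − 2510 = 1957 bp
  5475 − 4467 = 1008 bp
  7646 − 5475 = 2171 bp
  8377 − 7646 = 731 bp
  11860 − 8377 = 3483 bp
Sorted largest to smallest: 3483, 2510, 2171, 1957, 1008, 731 bp.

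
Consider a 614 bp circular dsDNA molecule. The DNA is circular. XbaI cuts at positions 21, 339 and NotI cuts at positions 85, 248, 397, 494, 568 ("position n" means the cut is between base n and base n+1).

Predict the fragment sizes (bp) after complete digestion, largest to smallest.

163, 97, 91, 74, 67, 64, 58 bp

Combined cut positions (sorted): 21, 85, 248, 339, 397, 494, 568.
Circular molecule, 7 cuts → 7 fragments:
  85 − 21 = 64 bp
  248 − 85 = 163 bp
  339 − 248 = 91 bp
  397 − 339 = 58 bp
  494 − 397 = 97 bp
  568 − 494 = 74 bp
  wrap: 614 − 568 + 21 = 67 bp
Sorted largest to smallest: 163, 97, 91, 74, 67, 64, 58 bp.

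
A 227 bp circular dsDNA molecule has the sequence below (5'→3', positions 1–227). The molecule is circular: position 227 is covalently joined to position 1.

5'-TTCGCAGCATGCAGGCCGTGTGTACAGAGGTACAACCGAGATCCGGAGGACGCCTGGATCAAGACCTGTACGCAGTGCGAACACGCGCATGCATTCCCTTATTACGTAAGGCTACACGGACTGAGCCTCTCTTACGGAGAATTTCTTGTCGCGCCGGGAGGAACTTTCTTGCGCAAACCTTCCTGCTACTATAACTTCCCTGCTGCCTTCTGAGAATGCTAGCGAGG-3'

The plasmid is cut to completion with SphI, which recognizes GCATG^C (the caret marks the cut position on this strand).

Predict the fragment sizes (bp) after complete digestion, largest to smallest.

SphI sites (GCATGC) start at positions 7, 87.
SphI cuts after base 5 of each site (before the last base), so after positions 11, 91.
Circular molecule, 2 cuts → 2 fragments:
  12–91 → 80 bp
  92–227 then 1–11 → 136 + 11 = 147 bp
Sorted largest to smallest: 147, 80 bp.

147, 80 bp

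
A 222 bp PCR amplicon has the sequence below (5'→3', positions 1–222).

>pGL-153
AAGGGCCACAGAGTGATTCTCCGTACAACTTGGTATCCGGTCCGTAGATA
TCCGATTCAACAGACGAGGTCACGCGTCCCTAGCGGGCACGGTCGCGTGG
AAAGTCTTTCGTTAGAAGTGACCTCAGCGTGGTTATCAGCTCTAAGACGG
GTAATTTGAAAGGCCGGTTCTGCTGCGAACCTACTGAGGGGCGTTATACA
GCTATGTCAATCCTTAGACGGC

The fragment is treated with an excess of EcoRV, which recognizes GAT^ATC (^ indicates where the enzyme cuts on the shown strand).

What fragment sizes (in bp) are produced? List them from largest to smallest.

173, 49 bp

The EcoRV site (GATATC) starts at position 47.
EcoRV cuts after base 3 of each site, so after position 49.
Linear molecule, 1 cut → 2 fragments:
  1–49 → 49 bp
  50–222 → 173 bp
Sorted largest to smallest: 173, 49 bp.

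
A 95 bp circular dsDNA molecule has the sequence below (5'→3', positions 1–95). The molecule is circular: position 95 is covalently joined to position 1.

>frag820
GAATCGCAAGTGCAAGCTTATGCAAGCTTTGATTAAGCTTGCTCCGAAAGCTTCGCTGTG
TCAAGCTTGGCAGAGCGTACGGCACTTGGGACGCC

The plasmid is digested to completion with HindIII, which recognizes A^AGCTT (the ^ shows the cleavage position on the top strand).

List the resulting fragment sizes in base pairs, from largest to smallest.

HindIII sites (AAGCTT) start at positions 14, 24, 35, 48, 63.
HindIII cuts after the first base of each site, so after positions 14, 24, 35, 48, 63.
Circular molecule, 5 cuts → 5 fragments:
  15–24 → 10 bp
  25–35 → 11 bp
  36–48 → 13 bp
  49–63 → 15 bp
  64–95 then 1–14 → 32 + 14 = 46 bp
Sorted largest to smallest: 46, 15, 13, 11, 10 bp.

46, 15, 13, 11, 10 bp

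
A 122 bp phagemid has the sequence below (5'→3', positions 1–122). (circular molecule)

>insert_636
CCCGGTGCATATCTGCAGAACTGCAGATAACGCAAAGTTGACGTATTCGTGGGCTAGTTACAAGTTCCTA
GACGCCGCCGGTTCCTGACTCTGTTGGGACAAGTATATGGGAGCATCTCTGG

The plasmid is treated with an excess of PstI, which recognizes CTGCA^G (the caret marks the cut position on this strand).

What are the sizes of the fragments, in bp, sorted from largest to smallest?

PstI sites (CTGCAG) start at positions 13, 21.
PstI cuts after base 5 of each site (before the last base), so after positions 17, 25.
Circular molecule, 2 cuts → 2 fragments:
  18–25 → 8 bp
  26–122 then 1–17 → 97 + 17 = 114 bp
Sorted largest to smallest: 114, 8 bp.

114, 8 bp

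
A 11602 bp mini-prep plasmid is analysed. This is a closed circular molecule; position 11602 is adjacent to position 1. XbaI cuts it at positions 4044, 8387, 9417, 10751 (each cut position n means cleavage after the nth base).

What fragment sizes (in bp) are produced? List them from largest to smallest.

4895, 4343, 1334, 1030 bp

Circular molecule, 4 cuts → 4 fragments:
  8387 − 4044 = 4343 bp
  9417 − 8387 = 1030 bp
  10751 − 9417 = 1334 bp
  wrap: 11602 − 10751 + 4044 = 4895 bp
Sorted largest to smallest: 4895, 4343, 1334, 1030 bp.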